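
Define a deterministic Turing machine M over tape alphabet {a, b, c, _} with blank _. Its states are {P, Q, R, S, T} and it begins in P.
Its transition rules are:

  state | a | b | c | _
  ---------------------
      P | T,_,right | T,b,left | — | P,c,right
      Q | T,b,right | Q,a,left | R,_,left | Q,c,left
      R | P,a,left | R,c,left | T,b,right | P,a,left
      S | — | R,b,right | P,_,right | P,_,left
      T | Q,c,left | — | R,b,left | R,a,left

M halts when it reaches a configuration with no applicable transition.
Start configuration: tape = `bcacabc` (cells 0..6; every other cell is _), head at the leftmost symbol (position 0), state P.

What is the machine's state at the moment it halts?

state=P head=0 tape=_____[b]cacabc   (P,b)→(T,b,left)
state=T head=-1 tape=____[_]bcacabc   (T,_)→(R,a,left)
state=R head=-2 tape=___[_]abcacabc   (R,_)→(P,a,left)
state=P head=-3 tape=__[_]aabcacabc   (P,_)→(P,c,right)
state=P head=-2 tape=__c[a]abcacabc   (P,a)→(T,_,right)
state=T head=-1 tape=__c_[a]bcacabc   (T,a)→(Q,c,left)
state=Q head=-2 tape=__c[_]cbcacabc   (Q,_)→(Q,c,left)
state=Q head=-3 tape=__[c]ccbcacabc   (Q,c)→(R,_,left)
state=R head=-4 tape=_[_]_ccbcacabc   (R,_)→(P,a,left)
state=P head=-5 tape=[_]a_ccbcacabc   (P,_)→(P,c,right)
state=P head=-4 tape=c[a]_ccbcacabc   (P,a)→(T,_,right)
state=T head=-3 tape=c_[_]ccbcacabc   (T,_)→(R,a,left)
state=R head=-4 tape=c[_]accbcacabc   (R,_)→(P,a,left)
state=P head=-5 tape=[c]aaccbcacabc
No transition is defined for (P, c); M halts in state P.

P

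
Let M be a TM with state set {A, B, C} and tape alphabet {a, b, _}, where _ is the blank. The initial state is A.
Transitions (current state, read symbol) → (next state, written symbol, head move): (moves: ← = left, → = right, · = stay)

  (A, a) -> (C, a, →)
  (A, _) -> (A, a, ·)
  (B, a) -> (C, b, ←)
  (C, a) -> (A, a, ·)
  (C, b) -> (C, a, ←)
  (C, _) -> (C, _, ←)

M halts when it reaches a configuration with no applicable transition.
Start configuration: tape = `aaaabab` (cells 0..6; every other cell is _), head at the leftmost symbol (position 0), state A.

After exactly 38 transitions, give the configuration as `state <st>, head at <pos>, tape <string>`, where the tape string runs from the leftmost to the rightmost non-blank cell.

state C, head at 6, tape aaaaaaa

state=A head=0 tape=[a]aaabab_   (A,a)→(C,a,→)
state=C head=1 tape=a[a]aabab_   (C,a)→(A,a,·)
state=A head=1 tape=a[a]aabab_   (A,a)→(C,a,→)
state=C head=2 tape=aa[a]abab_   (C,a)→(A,a,·)
state=A head=2 tape=aa[a]abab_   (A,a)→(C,a,→)
state=C head=3 tape=aaa[a]bab_   (C,a)→(A,a,·)
state=A head=3 tape=aaa[a]bab_   (A,a)→(C,a,→)
state=C head=4 tape=aaaa[b]ab_   (C,b)→(C,a,←)
state=C head=3 tape=aaa[a]aab_   (C,a)→(A,a,·)
state=A head=3 tape=aaa[a]aab_   (A,a)→(C,a,→)
state=C head=4 tape=aaaa[a]ab_   (C,a)→(A,a,·)
state=A head=4 tape=aaaa[a]ab_   (A,a)→(C,a,→)
state=C head=5 tape=aaaaa[a]b_   (C,a)→(A,a,·)
state=A head=5 tape=aaaaa[a]b_   (A,a)→(C,a,→)
state=C head=6 tape=aaaaaa[b]_   (C,b)→(C,a,←)
state=C head=5 tape=aaaaa[a]a_   (C,a)→(A,a,·)
state=A head=5 tape=aaaaa[a]a_   (A,a)→(C,a,→)
state=C head=6 tape=aaaaaa[a]_   (C,a)→(A,a,·)
state=A head=6 tape=aaaaaa[a]_   (A,a)→(C,a,→)
state=C head=7 tape=aaaaaaa[_]   (C,_)→(C,_,←)
state=C head=6 tape=aaaaaa[a]_   (C,a)→(A,a,·)
state=A head=6 tape=aaaaaa[a]_   (A,a)→(C,a,→)
state=C head=7 tape=aaaaaaa[_]   (C,_)→(C,_,←)
state=C head=6 tape=aaaaaa[a]_   (C,a)→(A,a,·)
state=A head=6 tape=aaaaaa[a]_   (A,a)→(C,a,→)
state=C head=7 tape=aaaaaaa[_]   (C,_)→(C,_,←)
state=C head=6 tape=aaaaaa[a]_   (C,a)→(A,a,·)
state=A head=6 tape=aaaaaa[a]_   (A,a)→(C,a,→)
state=C head=7 tape=aaaaaaa[_]   (C,_)→(C,_,←)
state=C head=6 tape=aaaaaa[a]_   (C,a)→(A,a,·)
state=A head=6 tape=aaaaaa[a]_   (A,a)→(C,a,→)
state=C head=7 tape=aaaaaaa[_]   (C,_)→(C,_,←)
state=C head=6 tape=aaaaaa[a]_   (C,a)→(A,a,·)
state=A head=6 tape=aaaaaa[a]_   (A,a)→(C,a,→)
state=C head=7 tape=aaaaaaa[_]   (C,_)→(C,_,←)
state=C head=6 tape=aaaaaa[a]_   (C,a)→(A,a,·)
state=A head=6 tape=aaaaaa[a]_   (A,a)→(C,a,→)
state=C head=7 tape=aaaaaaa[_]   (C,_)→(C,_,←)
state=C head=6 tape=aaaaaa[a]_
After 38 steps: state C, head at 6, tape aaaaaaa.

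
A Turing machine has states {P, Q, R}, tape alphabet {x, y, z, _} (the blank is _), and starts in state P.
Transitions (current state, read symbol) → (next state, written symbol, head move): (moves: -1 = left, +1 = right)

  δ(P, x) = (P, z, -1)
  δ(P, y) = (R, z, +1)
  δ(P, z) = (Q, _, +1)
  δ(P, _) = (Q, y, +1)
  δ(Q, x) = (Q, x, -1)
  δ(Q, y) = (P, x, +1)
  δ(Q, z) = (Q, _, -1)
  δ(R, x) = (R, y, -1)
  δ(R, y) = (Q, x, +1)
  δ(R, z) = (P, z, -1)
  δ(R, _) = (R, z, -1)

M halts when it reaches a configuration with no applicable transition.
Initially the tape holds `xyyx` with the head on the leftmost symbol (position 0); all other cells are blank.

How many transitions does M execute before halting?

state=P head=0 tape=_[x]yyx   (P,x)→(P,z,-1)
state=P head=-1 tape=[_]zyyx   (P,_)→(Q,y,+1)
state=Q head=0 tape=y[z]yyx   (Q,z)→(Q,_,-1)
state=Q head=-1 tape=[y]_yyx   (Q,y)→(P,x,+1)
state=P head=0 tape=x[_]yyx   (P,_)→(Q,y,+1)
state=Q head=1 tape=xy[y]yx   (Q,y)→(P,x,+1)
state=P head=2 tape=xyx[y]x   (P,y)→(R,z,+1)
state=R head=3 tape=xyxz[x]   (R,x)→(R,y,-1)
state=R head=2 tape=xyx[z]y   (R,z)→(P,z,-1)
state=P head=1 tape=xy[x]zy   (P,x)→(P,z,-1)
state=P head=0 tape=x[y]zzy   (P,y)→(R,z,+1)
state=R head=1 tape=xz[z]zy   (R,z)→(P,z,-1)
state=P head=0 tape=x[z]zzy   (P,z)→(Q,_,+1)
state=Q head=1 tape=x_[z]zy   (Q,z)→(Q,_,-1)
state=Q head=0 tape=x[_]_zy
M halts after 14 transitions.

14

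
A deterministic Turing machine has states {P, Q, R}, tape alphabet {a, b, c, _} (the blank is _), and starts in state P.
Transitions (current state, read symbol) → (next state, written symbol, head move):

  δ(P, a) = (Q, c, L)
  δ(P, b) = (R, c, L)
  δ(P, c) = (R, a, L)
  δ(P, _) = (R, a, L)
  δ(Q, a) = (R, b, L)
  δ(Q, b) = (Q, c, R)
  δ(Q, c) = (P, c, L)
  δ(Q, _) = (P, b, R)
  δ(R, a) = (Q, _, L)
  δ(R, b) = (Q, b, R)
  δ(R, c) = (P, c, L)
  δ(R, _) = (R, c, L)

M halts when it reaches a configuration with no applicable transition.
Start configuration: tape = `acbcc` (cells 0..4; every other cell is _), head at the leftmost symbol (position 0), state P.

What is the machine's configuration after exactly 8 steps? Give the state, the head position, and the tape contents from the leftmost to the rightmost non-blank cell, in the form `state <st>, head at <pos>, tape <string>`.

state P, head at 0, tape bccbcc

state=P head=0 tape=_[a]cbcc   (P,a)→(Q,c,L)
state=Q head=-1 tape=[_]ccbcc   (Q,_)→(P,b,R)
state=P head=0 tape=b[c]cbcc   (P,c)→(R,a,L)
state=R head=-1 tape=[b]acbcc   (R,b)→(Q,b,R)
state=Q head=0 tape=b[a]cbcc   (Q,a)→(R,b,L)
state=R head=-1 tape=[b]bcbcc   (R,b)→(Q,b,R)
state=Q head=0 tape=b[b]cbcc   (Q,b)→(Q,c,R)
state=Q head=1 tape=bc[c]bcc   (Q,c)→(P,c,L)
state=P head=0 tape=b[c]cbcc
After 8 steps: state P, head at 0, tape bccbcc.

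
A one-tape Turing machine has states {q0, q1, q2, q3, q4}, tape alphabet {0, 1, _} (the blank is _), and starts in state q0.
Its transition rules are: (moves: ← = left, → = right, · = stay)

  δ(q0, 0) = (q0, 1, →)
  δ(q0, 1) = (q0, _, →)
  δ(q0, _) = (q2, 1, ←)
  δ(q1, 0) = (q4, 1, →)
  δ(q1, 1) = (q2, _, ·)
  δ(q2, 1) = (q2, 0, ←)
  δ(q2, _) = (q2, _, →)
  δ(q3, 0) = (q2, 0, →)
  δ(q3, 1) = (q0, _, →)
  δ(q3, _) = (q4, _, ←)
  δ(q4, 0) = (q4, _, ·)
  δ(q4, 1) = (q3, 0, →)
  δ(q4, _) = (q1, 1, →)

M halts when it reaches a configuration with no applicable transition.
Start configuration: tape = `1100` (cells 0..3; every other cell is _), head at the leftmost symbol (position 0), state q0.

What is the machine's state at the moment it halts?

q0 | [1]100_   read 1 → write _, move →, go to q0
q0 | _[1]00_   read 1 → write _, move →, go to q0
q0 | __[0]0_   read 0 → write 1, move →, go to q0
q0 | __1[0]_   read 0 → write 1, move →, go to q0
q0 | __11[_]   read _ → write 1, move ←, go to q2
q2 | __1[1]1   read 1 → write 0, move ←, go to q2
q2 | __[1]01   read 1 → write 0, move ←, go to q2
q2 | _[_]001   read _ → write _, move →, go to q2
q2 | __[0]01
No transition is defined for (q2, 0); M halts in state q2.

q2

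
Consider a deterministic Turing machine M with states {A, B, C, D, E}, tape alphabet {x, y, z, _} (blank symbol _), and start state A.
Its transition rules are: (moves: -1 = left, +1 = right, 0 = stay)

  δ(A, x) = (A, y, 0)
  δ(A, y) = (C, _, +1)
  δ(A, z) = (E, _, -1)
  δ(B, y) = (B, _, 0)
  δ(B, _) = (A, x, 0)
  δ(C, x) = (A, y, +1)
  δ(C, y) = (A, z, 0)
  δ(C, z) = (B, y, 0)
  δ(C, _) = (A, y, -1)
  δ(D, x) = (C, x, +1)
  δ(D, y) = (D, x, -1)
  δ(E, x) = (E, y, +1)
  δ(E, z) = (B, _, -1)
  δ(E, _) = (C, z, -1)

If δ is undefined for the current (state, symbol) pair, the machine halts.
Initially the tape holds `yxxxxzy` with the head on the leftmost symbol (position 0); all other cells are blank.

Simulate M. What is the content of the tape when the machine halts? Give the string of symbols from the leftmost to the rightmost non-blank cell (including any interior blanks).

state=A head=0 tape=_[y]xxxxzy   (A,y)→(C,_,+1)
state=C head=1 tape=__[x]xxxzy   (C,x)→(A,y,+1)
state=A head=2 tape=__y[x]xxzy   (A,x)→(A,y,0)
state=A head=2 tape=__y[y]xxzy   (A,y)→(C,_,+1)
state=C head=3 tape=__y_[x]xzy   (C,x)→(A,y,+1)
state=A head=4 tape=__y_y[x]zy   (A,x)→(A,y,0)
state=A head=4 tape=__y_y[y]zy   (A,y)→(C,_,+1)
state=C head=5 tape=__y_y_[z]y   (C,z)→(B,y,0)
state=B head=5 tape=__y_y_[y]y   (B,y)→(B,_,0)
state=B head=5 tape=__y_y_[_]y   (B,_)→(A,x,0)
state=A head=5 tape=__y_y_[x]y   (A,x)→(A,y,0)
state=A head=5 tape=__y_y_[y]y   (A,y)→(C,_,+1)
state=C head=6 tape=__y_y__[y]   (C,y)→(A,z,0)
state=A head=6 tape=__y_y__[z]   (A,z)→(E,_,-1)
state=E head=5 tape=__y_y_[_]_   (E,_)→(C,z,-1)
state=C head=4 tape=__y_y[_]z_   (C,_)→(A,y,-1)
state=A head=3 tape=__y_[y]yz_   (A,y)→(C,_,+1)
state=C head=4 tape=__y__[y]z_   (C,y)→(A,z,0)
state=A head=4 tape=__y__[z]z_   (A,z)→(E,_,-1)
state=E head=3 tape=__y_[_]_z_   (E,_)→(C,z,-1)
state=C head=2 tape=__y[_]z_z_   (C,_)→(A,y,-1)
state=A head=1 tape=__[y]yz_z_   (A,y)→(C,_,+1)
state=C head=2 tape=___[y]z_z_   (C,y)→(A,z,0)
state=A head=2 tape=___[z]z_z_   (A,z)→(E,_,-1)
state=E head=1 tape=__[_]_z_z_   (E,_)→(C,z,-1)
state=C head=0 tape=_[_]z_z_z_   (C,_)→(A,y,-1)
state=A head=-1 tape=[_]yz_z_z_
The non-blank tape span at halt is yz_z_z.

yz_z_z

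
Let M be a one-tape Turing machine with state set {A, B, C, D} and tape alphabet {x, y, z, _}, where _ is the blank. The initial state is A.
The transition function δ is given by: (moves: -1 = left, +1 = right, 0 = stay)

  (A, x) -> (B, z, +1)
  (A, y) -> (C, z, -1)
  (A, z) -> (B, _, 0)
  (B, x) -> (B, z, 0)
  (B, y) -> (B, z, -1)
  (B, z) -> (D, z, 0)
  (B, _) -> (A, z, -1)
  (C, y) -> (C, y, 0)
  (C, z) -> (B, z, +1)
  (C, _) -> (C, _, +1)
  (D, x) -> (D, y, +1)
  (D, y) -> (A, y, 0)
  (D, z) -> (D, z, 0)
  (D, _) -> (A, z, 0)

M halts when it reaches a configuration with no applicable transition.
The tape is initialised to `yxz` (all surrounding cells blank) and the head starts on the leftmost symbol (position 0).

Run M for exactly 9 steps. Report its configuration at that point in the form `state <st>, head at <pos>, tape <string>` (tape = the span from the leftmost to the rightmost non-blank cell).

state D, head at 1, tape zzz

A | _[y]xz   read y → write z, move -1, go to C
C | [_]zxz   read _ → write _, move +1, go to C
C | _[z]xz   read z → write z, move +1, go to B
B | _z[x]z   read x → write z, move 0, go to B
B | _z[z]z   read z → write z, move 0, go to D
D | _z[z]z   read z → write z, move 0, go to D
D | _z[z]z   read z → write z, move 0, go to D
D | _z[z]z   read z → write z, move 0, go to D
D | _z[z]z   read z → write z, move 0, go to D
D | _z[z]z
After 9 steps: state D, head at 1, tape zzz.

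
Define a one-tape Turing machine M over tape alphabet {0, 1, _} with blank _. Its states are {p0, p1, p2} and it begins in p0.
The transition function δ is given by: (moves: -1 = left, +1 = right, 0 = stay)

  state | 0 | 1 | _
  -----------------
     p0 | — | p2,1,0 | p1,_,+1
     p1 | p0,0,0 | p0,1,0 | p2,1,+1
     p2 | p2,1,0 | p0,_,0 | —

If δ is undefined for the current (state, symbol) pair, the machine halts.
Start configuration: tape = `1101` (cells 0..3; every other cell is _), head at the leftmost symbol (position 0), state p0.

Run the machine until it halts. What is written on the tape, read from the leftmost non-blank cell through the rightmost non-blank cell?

01

state=p0 head=0 tape=[1]101   (p0,1)→(p2,1,0)
state=p2 head=0 tape=[1]101   (p2,1)→(p0,_,0)
state=p0 head=0 tape=[_]101   (p0,_)→(p1,_,+1)
state=p1 head=1 tape=_[1]01   (p1,1)→(p0,1,0)
state=p0 head=1 tape=_[1]01   (p0,1)→(p2,1,0)
state=p2 head=1 tape=_[1]01   (p2,1)→(p0,_,0)
state=p0 head=1 tape=_[_]01   (p0,_)→(p1,_,+1)
state=p1 head=2 tape=__[0]1   (p1,0)→(p0,0,0)
state=p0 head=2 tape=__[0]1
The non-blank tape span at halt is 01.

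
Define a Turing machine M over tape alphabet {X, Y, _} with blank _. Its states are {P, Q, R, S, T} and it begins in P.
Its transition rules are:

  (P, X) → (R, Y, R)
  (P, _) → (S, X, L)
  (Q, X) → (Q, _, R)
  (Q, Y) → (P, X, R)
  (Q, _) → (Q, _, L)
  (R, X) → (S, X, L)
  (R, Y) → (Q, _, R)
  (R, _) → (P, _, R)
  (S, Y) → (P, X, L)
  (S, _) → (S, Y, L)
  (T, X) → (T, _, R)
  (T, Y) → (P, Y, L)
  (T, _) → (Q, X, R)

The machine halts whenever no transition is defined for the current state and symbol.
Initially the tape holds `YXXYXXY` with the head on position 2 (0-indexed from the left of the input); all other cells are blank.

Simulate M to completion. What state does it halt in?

S

P | YX[X]YXXY_   read X → write Y, move R, go to R
R | YXY[Y]XXY_   read Y → write _, move R, go to Q
Q | YXY_[X]XY_   read X → write _, move R, go to Q
Q | YXY__[X]Y_   read X → write _, move R, go to Q
Q | YXY___[Y]_   read Y → write X, move R, go to P
P | YXY___X[_]   read _ → write X, move L, go to S
S | YXY___[X]X
No transition is defined for (S, X); M halts in state S.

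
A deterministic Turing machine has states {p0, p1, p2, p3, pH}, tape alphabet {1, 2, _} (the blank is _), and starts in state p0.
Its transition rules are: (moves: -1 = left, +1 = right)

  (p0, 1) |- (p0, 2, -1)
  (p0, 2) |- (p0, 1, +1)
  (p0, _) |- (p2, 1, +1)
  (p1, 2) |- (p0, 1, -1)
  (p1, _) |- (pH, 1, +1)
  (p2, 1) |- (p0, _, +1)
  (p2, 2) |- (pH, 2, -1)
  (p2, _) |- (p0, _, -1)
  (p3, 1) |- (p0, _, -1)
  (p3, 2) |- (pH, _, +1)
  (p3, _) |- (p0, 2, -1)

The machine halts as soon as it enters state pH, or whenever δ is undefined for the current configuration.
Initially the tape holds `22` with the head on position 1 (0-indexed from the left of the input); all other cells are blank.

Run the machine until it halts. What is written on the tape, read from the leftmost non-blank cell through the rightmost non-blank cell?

p0 | _2[2]___   read 2 → write 1, move +1, go to p0
p0 | _21[_]__   read _ → write 1, move +1, go to p2
p2 | _211[_]_   read _ → write _, move -1, go to p0
p0 | _21[1]__   read 1 → write 2, move -1, go to p0
p0 | _2[1]2__   read 1 → write 2, move -1, go to p0
p0 | _[2]22__   read 2 → write 1, move +1, go to p0
p0 | _1[2]2__   read 2 → write 1, move +1, go to p0
p0 | _11[2]__   read 2 → write 1, move +1, go to p0
p0 | _111[_]_   read _ → write 1, move +1, go to p2
p2 | _1111[_]   read _ → write _, move -1, go to p0
p0 | _111[1]_   read 1 → write 2, move -1, go to p0
p0 | _11[1]2_   read 1 → write 2, move -1, go to p0
p0 | _1[1]22_   read 1 → write 2, move -1, go to p0
p0 | _[1]222_   read 1 → write 2, move -1, go to p0
p0 | [_]2222_   read _ → write 1, move +1, go to p2
p2 | 1[2]222_   read 2 → write 2, move -1, go to pH
pH | [1]2222_
The non-blank tape span at halt is 12222.

12222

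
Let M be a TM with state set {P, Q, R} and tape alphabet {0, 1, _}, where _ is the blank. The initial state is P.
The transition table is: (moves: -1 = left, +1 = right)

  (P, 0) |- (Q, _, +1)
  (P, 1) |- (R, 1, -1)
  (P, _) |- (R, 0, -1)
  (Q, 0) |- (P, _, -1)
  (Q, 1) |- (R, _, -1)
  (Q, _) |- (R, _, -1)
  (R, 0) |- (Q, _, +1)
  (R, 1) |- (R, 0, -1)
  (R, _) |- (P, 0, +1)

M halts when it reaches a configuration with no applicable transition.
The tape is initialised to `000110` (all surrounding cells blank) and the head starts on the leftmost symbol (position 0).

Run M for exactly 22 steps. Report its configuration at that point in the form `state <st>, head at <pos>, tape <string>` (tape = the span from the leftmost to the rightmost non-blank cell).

state R, head at -2, tape 00__0110

P | __[0]00110   read 0 → write _, move +1, go to Q
Q | ___[0]0110   read 0 → write _, move -1, go to P
P | __[_]_0110   read _ → write 0, move -1, go to R
R | _[_]0_0110   read _ → write 0, move +1, go to P
P | _0[0]_0110   read 0 → write _, move +1, go to Q
Q | _0_[_]0110   read _ → write _, move -1, go to R
R | _0[_]_0110   read _ → write 0, move +1, go to P
P | _00[_]0110   read _ → write 0, move -1, go to R
R | _0[0]00110   read 0 → write _, move +1, go to Q
Q | _0_[0]0110   read 0 → write _, move -1, go to P
P | _0[_]_0110   read _ → write 0, move -1, go to R
R | _[0]0_0110   read 0 → write _, move +1, go to Q
Q | __[0]_0110   read 0 → write _, move -1, go to P
P | _[_]__0110   read _ → write 0, move -1, go to R
R | [_]0__0110   read _ → write 0, move +1, go to P
P | 0[0]__0110   read 0 → write _, move +1, go to Q
Q | 0_[_]_0110   read _ → write _, move -1, go to R
R | 0[_]__0110   read _ → write 0, move +1, go to P
P | 00[_]_0110   read _ → write 0, move -1, go to R
R | 0[0]0_0110   read 0 → write _, move +1, go to Q
Q | 0_[0]_0110   read 0 → write _, move -1, go to P
P | 0[_]__0110   read _ → write 0, move -1, go to R
R | [0]0__0110
After 22 steps: state R, head at -2, tape 00__0110.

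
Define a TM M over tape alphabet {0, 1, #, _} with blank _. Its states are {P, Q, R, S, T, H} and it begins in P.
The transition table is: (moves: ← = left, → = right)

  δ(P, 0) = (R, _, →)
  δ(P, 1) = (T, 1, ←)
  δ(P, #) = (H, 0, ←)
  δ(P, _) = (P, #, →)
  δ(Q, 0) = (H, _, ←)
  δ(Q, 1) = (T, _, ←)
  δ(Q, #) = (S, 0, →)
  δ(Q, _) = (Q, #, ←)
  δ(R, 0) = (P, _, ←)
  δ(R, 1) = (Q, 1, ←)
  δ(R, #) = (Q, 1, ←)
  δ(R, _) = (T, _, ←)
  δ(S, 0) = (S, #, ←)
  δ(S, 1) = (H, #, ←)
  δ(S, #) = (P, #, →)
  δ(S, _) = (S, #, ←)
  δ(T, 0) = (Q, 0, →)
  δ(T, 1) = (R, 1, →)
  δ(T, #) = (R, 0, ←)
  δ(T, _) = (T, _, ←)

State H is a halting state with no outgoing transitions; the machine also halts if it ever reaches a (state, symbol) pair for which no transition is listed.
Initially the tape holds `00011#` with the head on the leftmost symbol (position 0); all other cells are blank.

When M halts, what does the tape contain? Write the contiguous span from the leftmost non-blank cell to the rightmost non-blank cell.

0_011#

P | _[0]0011#   read 0 → write _, move →, go to R
R | __[0]011#   read 0 → write _, move ←, go to P
P | _[_]_011#   read _ → write #, move →, go to P
P | _#[_]011#   read _ → write #, move →, go to P
P | _##[0]11#   read 0 → write _, move →, go to R
R | _##_[1]1#   read 1 → write 1, move ←, go to Q
Q | _##[_]11#   read _ → write #, move ←, go to Q
Q | _#[#]#11#   read # → write 0, move →, go to S
S | _#0[#]11#   read # → write #, move →, go to P
P | _#0#[1]1#   read 1 → write 1, move ←, go to T
T | _#0[#]11#   read # → write 0, move ←, go to R
R | _#[0]011#   read 0 → write _, move ←, go to P
P | _[#]_011#   read # → write 0, move ←, go to H
H | [_]0_011#
The non-blank tape span at halt is 0_011#.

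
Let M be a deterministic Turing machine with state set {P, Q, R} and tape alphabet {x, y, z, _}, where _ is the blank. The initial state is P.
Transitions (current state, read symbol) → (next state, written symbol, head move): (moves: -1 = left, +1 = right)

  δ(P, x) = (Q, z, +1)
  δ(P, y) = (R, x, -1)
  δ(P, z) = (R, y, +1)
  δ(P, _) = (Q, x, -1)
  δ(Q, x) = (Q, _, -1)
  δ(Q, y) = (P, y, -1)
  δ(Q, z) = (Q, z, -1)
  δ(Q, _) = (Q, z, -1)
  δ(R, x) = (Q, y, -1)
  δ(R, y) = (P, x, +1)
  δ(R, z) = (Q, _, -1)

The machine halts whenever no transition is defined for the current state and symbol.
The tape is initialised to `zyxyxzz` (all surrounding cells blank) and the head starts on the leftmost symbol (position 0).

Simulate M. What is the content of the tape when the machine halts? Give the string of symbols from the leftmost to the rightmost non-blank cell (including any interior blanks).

state=P head=0 tape=_[z]yxyxzz   (P,z)→(R,y,+1)
state=R head=1 tape=_y[y]xyxzz   (R,y)→(P,x,+1)
state=P head=2 tape=_yx[x]yxzz   (P,x)→(Q,z,+1)
state=Q head=3 tape=_yxz[y]xzz   (Q,y)→(P,y,-1)
state=P head=2 tape=_yx[z]yxzz   (P,z)→(R,y,+1)
state=R head=3 tape=_yxy[y]xzz   (R,y)→(P,x,+1)
state=P head=4 tape=_yxyx[x]zz   (P,x)→(Q,z,+1)
state=Q head=5 tape=_yxyxz[z]z   (Q,z)→(Q,z,-1)
state=Q head=4 tape=_yxyx[z]zz   (Q,z)→(Q,z,-1)
state=Q head=3 tape=_yxy[x]zzz   (Q,x)→(Q,_,-1)
state=Q head=2 tape=_yx[y]_zzz   (Q,y)→(P,y,-1)
state=P head=1 tape=_y[x]y_zzz   (P,x)→(Q,z,+1)
state=Q head=2 tape=_yz[y]_zzz   (Q,y)→(P,y,-1)
state=P head=1 tape=_y[z]y_zzz   (P,z)→(R,y,+1)
state=R head=2 tape=_yy[y]_zzz   (R,y)→(P,x,+1)
state=P head=3 tape=_yyx[_]zzz   (P,_)→(Q,x,-1)
state=Q head=2 tape=_yy[x]xzzz   (Q,x)→(Q,_,-1)
state=Q head=1 tape=_y[y]_xzzz   (Q,y)→(P,y,-1)
state=P head=0 tape=_[y]y_xzzz   (P,y)→(R,x,-1)
state=R head=-1 tape=[_]xy_xzzz
The non-blank tape span at halt is xy_xzzz.

xy_xzzz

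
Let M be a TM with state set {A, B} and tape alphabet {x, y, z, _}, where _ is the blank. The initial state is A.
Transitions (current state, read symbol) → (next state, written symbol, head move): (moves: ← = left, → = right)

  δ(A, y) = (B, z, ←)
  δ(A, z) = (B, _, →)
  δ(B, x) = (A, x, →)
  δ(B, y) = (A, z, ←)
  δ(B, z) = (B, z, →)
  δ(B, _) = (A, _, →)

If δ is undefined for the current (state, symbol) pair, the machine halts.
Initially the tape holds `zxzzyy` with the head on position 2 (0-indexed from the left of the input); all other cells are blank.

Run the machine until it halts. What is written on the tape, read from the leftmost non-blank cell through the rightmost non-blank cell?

zx___z

state=A head=2 tape=zx[z]zyy__   (A,z)→(B,_,→)
state=B head=3 tape=zx_[z]yy__   (B,z)→(B,z,→)
state=B head=4 tape=zx_z[y]y__   (B,y)→(A,z,←)
state=A head=3 tape=zx_[z]zy__   (A,z)→(B,_,→)
state=B head=4 tape=zx__[z]y__   (B,z)→(B,z,→)
state=B head=5 tape=zx__z[y]__   (B,y)→(A,z,←)
state=A head=4 tape=zx__[z]z__   (A,z)→(B,_,→)
state=B head=5 tape=zx___[z]__   (B,z)→(B,z,→)
state=B head=6 tape=zx___z[_]_   (B,_)→(A,_,→)
state=A head=7 tape=zx___z_[_]
The non-blank tape span at halt is zx___z.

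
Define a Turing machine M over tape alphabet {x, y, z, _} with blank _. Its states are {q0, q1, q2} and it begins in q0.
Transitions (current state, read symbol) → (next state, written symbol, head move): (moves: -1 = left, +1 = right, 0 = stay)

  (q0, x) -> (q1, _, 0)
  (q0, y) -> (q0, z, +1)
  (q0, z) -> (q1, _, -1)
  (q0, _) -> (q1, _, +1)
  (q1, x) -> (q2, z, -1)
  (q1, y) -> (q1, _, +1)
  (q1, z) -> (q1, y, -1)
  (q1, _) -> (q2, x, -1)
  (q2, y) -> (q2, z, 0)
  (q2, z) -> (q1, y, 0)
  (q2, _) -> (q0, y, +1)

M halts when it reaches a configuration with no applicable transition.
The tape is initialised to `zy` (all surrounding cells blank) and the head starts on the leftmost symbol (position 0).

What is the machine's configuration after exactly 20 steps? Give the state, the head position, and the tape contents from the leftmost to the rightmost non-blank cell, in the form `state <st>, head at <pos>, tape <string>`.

state q2, head at -2, tape z_y

state=q0 head=0 tape=__[z]y   (q0,z)→(q1,_,-1)
state=q1 head=-1 tape=_[_]_y   (q1,_)→(q2,x,-1)
state=q2 head=-2 tape=[_]x_y   (q2,_)→(q0,y,+1)
state=q0 head=-1 tape=y[x]_y   (q0,x)→(q1,_,0)
state=q1 head=-1 tape=y[_]_y   (q1,_)→(q2,x,-1)
state=q2 head=-2 tape=[y]x_y   (q2,y)→(q2,z,0)
state=q2 head=-2 tape=[z]x_y   (q2,z)→(q1,y,0)
state=q1 head=-2 tape=[y]x_y   (q1,y)→(q1,_,+1)
state=q1 head=-1 tape=_[x]_y   (q1,x)→(q2,z,-1)
state=q2 head=-2 tape=[_]z_y   (q2,_)→(q0,y,+1)
state=q0 head=-1 tape=y[z]_y   (q0,z)→(q1,_,-1)
state=q1 head=-2 tape=[y]__y   (q1,y)→(q1,_,+1)
state=q1 head=-1 tape=_[_]_y   (q1,_)→(q2,x,-1)
state=q2 head=-2 tape=[_]x_y   (q2,_)→(q0,y,+1)
state=q0 head=-1 tape=y[x]_y   (q0,x)→(q1,_,0)
state=q1 head=-1 tape=y[_]_y   (q1,_)→(q2,x,-1)
state=q2 head=-2 tape=[y]x_y   (q2,y)→(q2,z,0)
state=q2 head=-2 tape=[z]x_y   (q2,z)→(q1,y,0)
state=q1 head=-2 tape=[y]x_y   (q1,y)→(q1,_,+1)
state=q1 head=-1 tape=_[x]_y   (q1,x)→(q2,z,-1)
state=q2 head=-2 tape=[_]z_y
After 20 steps: state q2, head at -2, tape z_y.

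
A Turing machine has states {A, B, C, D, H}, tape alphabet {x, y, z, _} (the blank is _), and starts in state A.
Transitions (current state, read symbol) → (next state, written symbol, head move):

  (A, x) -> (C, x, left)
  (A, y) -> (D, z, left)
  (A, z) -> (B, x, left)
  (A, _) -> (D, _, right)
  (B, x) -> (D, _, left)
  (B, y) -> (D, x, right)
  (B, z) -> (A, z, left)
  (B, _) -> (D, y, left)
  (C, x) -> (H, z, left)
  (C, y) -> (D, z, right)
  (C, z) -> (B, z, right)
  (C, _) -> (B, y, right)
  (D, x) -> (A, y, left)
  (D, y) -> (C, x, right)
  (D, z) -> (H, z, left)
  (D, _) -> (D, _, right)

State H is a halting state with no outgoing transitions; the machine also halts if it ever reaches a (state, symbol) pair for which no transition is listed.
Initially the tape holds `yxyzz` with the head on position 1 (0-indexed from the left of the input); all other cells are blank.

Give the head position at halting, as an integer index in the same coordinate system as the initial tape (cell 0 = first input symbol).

A | __y[x]yzz   read x → write x, move left, go to C
C | __[y]xyzz   read y → write z, move right, go to D
D | __z[x]yzz   read x → write y, move left, go to A
A | __[z]yyzz   read z → write x, move left, go to B
B | _[_]xyyzz   read _ → write y, move left, go to D
D | [_]yxyyzz   read _ → write _, move right, go to D
D | _[y]xyyzz   read y → write x, move right, go to C
C | _x[x]yyzz   read x → write z, move left, go to H
H | _[x]zyyzz
At halt the head is at cell -1.

-1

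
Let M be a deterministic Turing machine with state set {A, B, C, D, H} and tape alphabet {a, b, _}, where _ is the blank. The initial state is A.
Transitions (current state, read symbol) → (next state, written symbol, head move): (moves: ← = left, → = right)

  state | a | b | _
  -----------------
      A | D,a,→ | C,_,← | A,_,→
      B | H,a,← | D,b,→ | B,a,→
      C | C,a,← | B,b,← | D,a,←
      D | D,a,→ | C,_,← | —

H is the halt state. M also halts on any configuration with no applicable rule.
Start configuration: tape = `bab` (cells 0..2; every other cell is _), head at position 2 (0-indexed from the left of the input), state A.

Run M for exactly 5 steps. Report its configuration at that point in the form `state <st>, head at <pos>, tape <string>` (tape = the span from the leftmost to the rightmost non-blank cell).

A | _ba[b]   read b → write _, move ←, go to C
C | _b[a]_   read a → write a, move ←, go to C
C | _[b]a_   read b → write b, move ←, go to B
B | [_]ba_   read _ → write a, move →, go to B
B | a[b]a_   read b → write b, move →, go to D
D | ab[a]_
After 5 steps: state D, head at 1, tape aba.

state D, head at 1, tape aba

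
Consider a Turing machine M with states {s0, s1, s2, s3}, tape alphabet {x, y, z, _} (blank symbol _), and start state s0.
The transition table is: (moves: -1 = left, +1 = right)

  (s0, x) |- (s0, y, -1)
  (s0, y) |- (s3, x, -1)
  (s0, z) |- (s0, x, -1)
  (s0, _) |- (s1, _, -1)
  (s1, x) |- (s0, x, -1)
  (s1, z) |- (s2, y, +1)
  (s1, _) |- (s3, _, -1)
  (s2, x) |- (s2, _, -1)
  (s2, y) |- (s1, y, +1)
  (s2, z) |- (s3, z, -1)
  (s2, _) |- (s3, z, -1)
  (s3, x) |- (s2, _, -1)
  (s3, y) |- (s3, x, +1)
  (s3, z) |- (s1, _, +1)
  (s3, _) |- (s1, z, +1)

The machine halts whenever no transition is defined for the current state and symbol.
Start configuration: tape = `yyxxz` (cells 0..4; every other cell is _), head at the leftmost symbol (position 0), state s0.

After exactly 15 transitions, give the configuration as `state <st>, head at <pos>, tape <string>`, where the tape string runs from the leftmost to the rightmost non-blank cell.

state s1, head at -3, tape z__xxyxxz

state=s0 head=0 tape=____[y]yxxz   (s0,y)→(s3,x,-1)
state=s3 head=-1 tape=___[_]xyxxz   (s3,_)→(s1,z,+1)
state=s1 head=0 tape=___z[x]yxxz   (s1,x)→(s0,x,-1)
state=s0 head=-1 tape=___[z]xyxxz   (s0,z)→(s0,x,-1)
state=s0 head=-2 tape=__[_]xxyxxz   (s0,_)→(s1,_,-1)
state=s1 head=-3 tape=_[_]_xxyxxz   (s1,_)→(s3,_,-1)
state=s3 head=-4 tape=[_]__xxyxxz   (s3,_)→(s1,z,+1)
state=s1 head=-3 tape=z[_]_xxyxxz   (s1,_)→(s3,_,-1)
state=s3 head=-4 tape=[z]__xxyxxz   (s3,z)→(s1,_,+1)
state=s1 head=-3 tape=_[_]_xxyxxz   (s1,_)→(s3,_,-1)
state=s3 head=-4 tape=[_]__xxyxxz   (s3,_)→(s1,z,+1)
state=s1 head=-3 tape=z[_]_xxyxxz   (s1,_)→(s3,_,-1)
state=s3 head=-4 tape=[z]__xxyxxz   (s3,z)→(s1,_,+1)
state=s1 head=-3 tape=_[_]_xxyxxz   (s1,_)→(s3,_,-1)
state=s3 head=-4 tape=[_]__xxyxxz   (s3,_)→(s1,z,+1)
state=s1 head=-3 tape=z[_]_xxyxxz
After 15 steps: state s1, head at -3, tape z__xxyxxz.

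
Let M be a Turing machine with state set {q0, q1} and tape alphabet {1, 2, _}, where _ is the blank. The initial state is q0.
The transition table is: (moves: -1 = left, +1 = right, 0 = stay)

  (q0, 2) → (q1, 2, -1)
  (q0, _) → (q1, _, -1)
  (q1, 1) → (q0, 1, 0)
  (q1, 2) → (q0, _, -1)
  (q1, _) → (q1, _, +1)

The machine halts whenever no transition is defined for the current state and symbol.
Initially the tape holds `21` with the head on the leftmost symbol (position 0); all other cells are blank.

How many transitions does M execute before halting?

8

state=q0 head=0 tape=__[2]1   (q0,2)→(q1,2,-1)
state=q1 head=-1 tape=_[_]21   (q1,_)→(q1,_,+1)
state=q1 head=0 tape=__[2]1   (q1,2)→(q0,_,-1)
state=q0 head=-1 tape=_[_]_1   (q0,_)→(q1,_,-1)
state=q1 head=-2 tape=[_]__1   (q1,_)→(q1,_,+1)
state=q1 head=-1 tape=_[_]_1   (q1,_)→(q1,_,+1)
state=q1 head=0 tape=__[_]1   (q1,_)→(q1,_,+1)
state=q1 head=1 tape=___[1]   (q1,1)→(q0,1,0)
state=q0 head=1 tape=___[1]
M halts after 8 transitions.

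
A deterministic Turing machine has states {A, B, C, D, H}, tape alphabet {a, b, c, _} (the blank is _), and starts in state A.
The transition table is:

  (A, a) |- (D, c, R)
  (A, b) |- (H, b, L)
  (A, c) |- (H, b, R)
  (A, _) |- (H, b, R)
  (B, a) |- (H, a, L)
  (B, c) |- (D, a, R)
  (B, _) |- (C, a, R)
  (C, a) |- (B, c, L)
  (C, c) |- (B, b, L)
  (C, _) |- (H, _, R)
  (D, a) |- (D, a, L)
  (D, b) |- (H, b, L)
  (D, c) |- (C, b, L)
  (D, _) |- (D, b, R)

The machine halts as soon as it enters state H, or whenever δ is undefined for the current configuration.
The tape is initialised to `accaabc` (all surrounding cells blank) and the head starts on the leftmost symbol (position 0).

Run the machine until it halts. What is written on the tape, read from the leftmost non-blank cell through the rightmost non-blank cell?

state=A head=0 tape=_[a]ccaabc   (A,a)→(D,c,R)
state=D head=1 tape=_c[c]caabc   (D,c)→(C,b,L)
state=C head=0 tape=_[c]bcaabc   (C,c)→(B,b,L)
state=B head=-1 tape=[_]bbcaabc   (B,_)→(C,a,R)
state=C head=0 tape=a[b]bcaabc
The non-blank tape span at halt is abbcaabc.

abbcaabc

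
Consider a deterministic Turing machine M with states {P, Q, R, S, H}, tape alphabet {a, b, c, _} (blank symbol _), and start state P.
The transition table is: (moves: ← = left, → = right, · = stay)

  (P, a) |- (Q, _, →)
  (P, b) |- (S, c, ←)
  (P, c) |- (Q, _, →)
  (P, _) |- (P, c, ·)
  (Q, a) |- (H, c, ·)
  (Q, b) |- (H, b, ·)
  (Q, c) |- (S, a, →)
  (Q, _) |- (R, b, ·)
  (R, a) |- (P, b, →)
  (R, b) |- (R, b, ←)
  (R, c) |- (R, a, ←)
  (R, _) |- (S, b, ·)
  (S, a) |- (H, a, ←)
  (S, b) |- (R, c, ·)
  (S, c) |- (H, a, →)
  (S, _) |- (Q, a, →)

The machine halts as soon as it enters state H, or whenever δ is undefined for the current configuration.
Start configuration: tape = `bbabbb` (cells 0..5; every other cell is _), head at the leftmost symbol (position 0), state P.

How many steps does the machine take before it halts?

8

state=P head=0 tape=_[b]babbb   (P,b)→(S,c,←)
state=S head=-1 tape=[_]cbabbb   (S,_)→(Q,a,→)
state=Q head=0 tape=a[c]babbb   (Q,c)→(S,a,→)
state=S head=1 tape=aa[b]abbb   (S,b)→(R,c,·)
state=R head=1 tape=aa[c]abbb   (R,c)→(R,a,←)
state=R head=0 tape=a[a]aabbb   (R,a)→(P,b,→)
state=P head=1 tape=ab[a]abbb   (P,a)→(Q,_,→)
state=Q head=2 tape=ab_[a]bbb   (Q,a)→(H,c,·)
state=H head=2 tape=ab_[c]bbb
M halts after 8 transitions.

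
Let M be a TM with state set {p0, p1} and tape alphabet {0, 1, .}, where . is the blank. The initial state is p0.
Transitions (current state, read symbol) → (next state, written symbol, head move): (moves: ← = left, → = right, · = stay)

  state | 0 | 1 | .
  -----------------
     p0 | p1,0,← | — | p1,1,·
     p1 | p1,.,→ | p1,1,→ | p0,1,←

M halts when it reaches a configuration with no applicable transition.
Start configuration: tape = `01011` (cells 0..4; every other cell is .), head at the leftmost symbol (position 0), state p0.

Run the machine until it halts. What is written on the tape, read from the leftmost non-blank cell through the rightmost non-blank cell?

state=p0 head=0 tape=..[0]1011.   (p0,0)→(p1,0,←)
state=p1 head=-1 tape=.[.]01011.   (p1,.)→(p0,1,←)
state=p0 head=-2 tape=[.]101011.   (p0,.)→(p1,1,·)
state=p1 head=-2 tape=[1]101011.   (p1,1)→(p1,1,→)
state=p1 head=-1 tape=1[1]01011.   (p1,1)→(p1,1,→)
state=p1 head=0 tape=11[0]1011.   (p1,0)→(p1,.,→)
state=p1 head=1 tape=11.[1]011.   (p1,1)→(p1,1,→)
state=p1 head=2 tape=11.1[0]11.   (p1,0)→(p1,.,→)
state=p1 head=3 tape=11.1.[1]1.   (p1,1)→(p1,1,→)
state=p1 head=4 tape=11.1.1[1].   (p1,1)→(p1,1,→)
state=p1 head=5 tape=11.1.11[.]   (p1,.)→(p0,1,←)
state=p0 head=4 tape=11.1.1[1]1
The non-blank tape span at halt is 11.1.111.

11.1.111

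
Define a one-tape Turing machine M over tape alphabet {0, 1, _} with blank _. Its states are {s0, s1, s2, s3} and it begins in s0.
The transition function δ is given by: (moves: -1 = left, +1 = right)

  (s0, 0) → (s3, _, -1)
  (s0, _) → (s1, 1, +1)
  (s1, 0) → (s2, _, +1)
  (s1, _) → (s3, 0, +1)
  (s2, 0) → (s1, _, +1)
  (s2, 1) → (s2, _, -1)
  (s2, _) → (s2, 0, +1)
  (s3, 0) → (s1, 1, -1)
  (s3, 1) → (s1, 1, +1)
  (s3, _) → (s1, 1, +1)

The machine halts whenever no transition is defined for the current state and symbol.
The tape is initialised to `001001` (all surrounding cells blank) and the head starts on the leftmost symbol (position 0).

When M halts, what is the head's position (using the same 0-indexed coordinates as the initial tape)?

5

s0 | _[0]01001   read 0 → write _, move -1, go to s3
s3 | [_]_01001   read _ → write 1, move +1, go to s1
s1 | 1[_]01001   read _ → write 0, move +1, go to s3
s3 | 10[0]1001   read 0 → write 1, move -1, go to s1
s1 | 1[0]11001   read 0 → write _, move +1, go to s2
s2 | 1_[1]1001   read 1 → write _, move -1, go to s2
s2 | 1[_]_1001   read _ → write 0, move +1, go to s2
s2 | 10[_]1001   read _ → write 0, move +1, go to s2
s2 | 100[1]001   read 1 → write _, move -1, go to s2
s2 | 10[0]_001   read 0 → write _, move +1, go to s1
s1 | 10_[_]001   read _ → write 0, move +1, go to s3
s3 | 10_0[0]01   read 0 → write 1, move -1, go to s1
s1 | 10_[0]101   read 0 → write _, move +1, go to s2
s2 | 10__[1]01   read 1 → write _, move -1, go to s2
s2 | 10_[_]_01   read _ → write 0, move +1, go to s2
s2 | 10_0[_]01   read _ → write 0, move +1, go to s2
s2 | 10_00[0]1   read 0 → write _, move +1, go to s1
s1 | 10_00_[1]
At halt the head is at cell 5.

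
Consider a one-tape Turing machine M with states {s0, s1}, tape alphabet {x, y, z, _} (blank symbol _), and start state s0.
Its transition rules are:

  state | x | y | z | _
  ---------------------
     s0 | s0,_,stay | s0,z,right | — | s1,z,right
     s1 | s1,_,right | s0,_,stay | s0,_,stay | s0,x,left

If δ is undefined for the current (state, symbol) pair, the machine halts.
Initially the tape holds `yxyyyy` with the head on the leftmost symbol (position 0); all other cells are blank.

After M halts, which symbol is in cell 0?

z

state=s0 head=0 tape=[y]xyyyy_   (s0,y)→(s0,z,right)
state=s0 head=1 tape=z[x]yyyy_   (s0,x)→(s0,_,stay)
state=s0 head=1 tape=z[_]yyyy_   (s0,_)→(s1,z,right)
state=s1 head=2 tape=zz[y]yyy_   (s1,y)→(s0,_,stay)
state=s0 head=2 tape=zz[_]yyy_   (s0,_)→(s1,z,right)
state=s1 head=3 tape=zzz[y]yy_   (s1,y)→(s0,_,stay)
state=s0 head=3 tape=zzz[_]yy_   (s0,_)→(s1,z,right)
state=s1 head=4 tape=zzzz[y]y_   (s1,y)→(s0,_,stay)
state=s0 head=4 tape=zzzz[_]y_   (s0,_)→(s1,z,right)
state=s1 head=5 tape=zzzzz[y]_   (s1,y)→(s0,_,stay)
state=s0 head=5 tape=zzzzz[_]_   (s0,_)→(s1,z,right)
state=s1 head=6 tape=zzzzzz[_]   (s1,_)→(s0,x,left)
state=s0 head=5 tape=zzzzz[z]x
Cell 0 holds z when M halts.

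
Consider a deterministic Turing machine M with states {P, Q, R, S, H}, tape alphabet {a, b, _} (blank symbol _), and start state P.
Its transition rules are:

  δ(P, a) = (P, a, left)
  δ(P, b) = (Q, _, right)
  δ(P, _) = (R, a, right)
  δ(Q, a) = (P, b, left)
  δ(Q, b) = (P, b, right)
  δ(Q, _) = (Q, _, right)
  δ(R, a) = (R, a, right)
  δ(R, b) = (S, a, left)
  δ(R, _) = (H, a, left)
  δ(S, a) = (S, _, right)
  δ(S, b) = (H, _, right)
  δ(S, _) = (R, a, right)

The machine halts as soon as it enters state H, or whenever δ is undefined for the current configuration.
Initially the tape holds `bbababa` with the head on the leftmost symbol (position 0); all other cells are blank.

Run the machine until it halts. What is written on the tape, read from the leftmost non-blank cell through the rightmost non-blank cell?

P | [b]bababa   read b → write _, move right, go to Q
Q | _[b]ababa   read b → write b, move right, go to P
P | _b[a]baba   read a → write a, move left, go to P
P | _[b]ababa   read b → write _, move right, go to Q
Q | __[a]baba   read a → write b, move left, go to P
P | _[_]bbaba   read _ → write a, move right, go to R
R | _a[b]baba   read b → write a, move left, go to S
S | _[a]ababa   read a → write _, move right, go to S
S | __[a]baba   read a → write _, move right, go to S
S | ___[b]aba   read b → write _, move right, go to H
H | ____[a]ba
The non-blank tape span at halt is aba.

aba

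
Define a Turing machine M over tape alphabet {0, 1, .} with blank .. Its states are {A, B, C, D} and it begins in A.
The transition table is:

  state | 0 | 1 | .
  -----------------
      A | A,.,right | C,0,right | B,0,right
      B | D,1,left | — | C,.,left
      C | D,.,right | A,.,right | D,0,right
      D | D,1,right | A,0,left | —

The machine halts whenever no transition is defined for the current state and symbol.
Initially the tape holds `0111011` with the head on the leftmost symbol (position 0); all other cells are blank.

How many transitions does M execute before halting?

19

state=A head=0 tape=[0]111011.   (A,0)→(A,.,right)
state=A head=1 tape=.[1]11011.   (A,1)→(C,0,right)
state=C head=2 tape=.0[1]1011.   (C,1)→(A,.,right)
state=A head=3 tape=.0.[1]011.   (A,1)→(C,0,right)
state=C head=4 tape=.0.0[0]11.   (C,0)→(D,.,right)
state=D head=5 tape=.0.0.[1]1.   (D,1)→(A,0,left)
state=A head=4 tape=.0.0[.]01.   (A,.)→(B,0,right)
state=B head=5 tape=.0.00[0]1.   (B,0)→(D,1,left)
state=D head=4 tape=.0.0[0]11.   (D,0)→(D,1,right)
state=D head=5 tape=.0.01[1]1.   (D,1)→(A,0,left)
state=A head=4 tape=.0.0[1]01.   (A,1)→(C,0,right)
state=C head=5 tape=.0.00[0]1.   (C,0)→(D,.,right)
state=D head=6 tape=.0.00.[1].   (D,1)→(A,0,left)
state=A head=5 tape=.0.00[.]0.   (A,.)→(B,0,right)
state=B head=6 tape=.0.000[0].   (B,0)→(D,1,left)
state=D head=5 tape=.0.00[0]1.   (D,0)→(D,1,right)
state=D head=6 tape=.0.001[1].   (D,1)→(A,0,left)
state=A head=5 tape=.0.00[1]0.   (A,1)→(C,0,right)
state=C head=6 tape=.0.000[0].   (C,0)→(D,.,right)
state=D head=7 tape=.0.000.[.]
M halts after 19 transitions.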